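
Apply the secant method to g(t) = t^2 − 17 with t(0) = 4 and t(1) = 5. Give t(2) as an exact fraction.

g(4) = −1, g(5) = 8. t(2) = 5 − 8·(5 − 4)/(8 − (−1)) = 37/9.

37/9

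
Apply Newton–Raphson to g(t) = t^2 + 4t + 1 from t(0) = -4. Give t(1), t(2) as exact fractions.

g'(t) = 2t + 4.
g(-4) = 1, g'(-4) = -4, so t(1) = (-4) - 1/(-4) = -15/4.
g(-15/4) = 1/16, g'(-15/4) = -7/2, so t(2) = (-15/4) - (1/16)/(-7/2) = -209/56.

t(1) = -15/4, t(2) = -209/56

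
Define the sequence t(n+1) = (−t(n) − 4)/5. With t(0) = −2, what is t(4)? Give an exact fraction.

−418/625

t(1) = (−(−2) − 4)/5 = −2/5.
t(2) = (−(−2/5) − 4)/5 = −18/25.
t(3) = (−(−18/25) − 4)/5 = −82/125.
t(4) = (−(−82/125) − 4)/5 = −418/625.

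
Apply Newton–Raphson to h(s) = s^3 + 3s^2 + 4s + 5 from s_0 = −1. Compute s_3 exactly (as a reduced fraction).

h'(s) = 3s^2 + 6s + 4.
h(−1) = 3, h'(−1) = 1, so s_1 = (−1) − 3/1 = −4.
h(−4) = −27, h'(−4) = 28, so s_2 = (−4) − (−27)/28 = −85/28.
h(−85/28) = −164025/21952, h'(−85/28) = 10531/784, so s_3 = (−85/28) − (−164025/21952)/(10531/784) = −365555/147434.

−365555/147434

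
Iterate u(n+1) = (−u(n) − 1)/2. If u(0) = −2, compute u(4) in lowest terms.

−7/16

u(1) = (−(−2) − 1)/2 = 1/2.
u(2) = (−(1/2) − 1)/2 = −3/4.
u(3) = (−(−3/4) − 1)/2 = −1/8.
u(4) = (−(−1/8) − 1)/2 = −7/16.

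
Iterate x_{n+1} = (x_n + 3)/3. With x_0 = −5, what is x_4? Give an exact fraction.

115/81

x_1 = ((−5) + 3)/3 = −2/3.
x_2 = ((−2/3) + 3)/3 = 7/9.
x_3 = ((7/9) + 3)/3 = 34/27.
x_4 = ((34/27) + 3)/3 = 115/81.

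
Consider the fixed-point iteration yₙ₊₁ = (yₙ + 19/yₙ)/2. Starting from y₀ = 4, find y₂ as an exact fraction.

y₁ = (4 + 19/4)/2 = 35/8.
y₂ = (35/8 + 19/(35/8))/2 = 2441/560.

2441/560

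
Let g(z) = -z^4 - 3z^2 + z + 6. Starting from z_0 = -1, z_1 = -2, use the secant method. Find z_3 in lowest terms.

g(-1) = 1, g(-2) = -24. z_2 = (-2) - (-24)·((-2) - (-1))/((-24) - 1) = -26/25.
g(-2) = -24, g(-26/25) = 213024/390625. z_3 = (-26/25) - (213024/390625)·((-26/25) - (-2))/((213024/390625) - (-24)) = -141334/133167.

-141334/133167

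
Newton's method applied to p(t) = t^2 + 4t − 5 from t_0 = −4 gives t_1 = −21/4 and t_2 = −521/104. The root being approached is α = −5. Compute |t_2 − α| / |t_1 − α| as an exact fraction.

1/26

t_1 − α = −21/4 − (−5) = −21/4 + 5 = −1/4, so |t_1 − α| = 1/4.
t_2 − α = −521/104 − (−5) = −521/104 + 5 = −1/104, so |t_2 − α| = 1/104.
Ratio = (1/104) / (1/4) = 1/26.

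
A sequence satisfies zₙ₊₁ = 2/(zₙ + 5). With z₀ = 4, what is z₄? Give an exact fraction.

z₁ = 2/(4 + 5) = 2/9.
z₂ = 2/(2/9 + 5) = 18/47.
z₃ = 2/(18/47 + 5) = 94/253.
z₄ = 2/(94/253 + 5) = 506/1359.

506/1359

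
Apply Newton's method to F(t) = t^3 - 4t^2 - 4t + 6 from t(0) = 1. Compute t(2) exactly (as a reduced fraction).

2827/3186

F'(t) = 3t^2 - 8t - 4.
F(1) = -1, F'(1) = -9, so t(1) = 1 - (-1)/(-9) = 8/9.
F(8/9) = -10/729, F'(8/9) = -236/27, so t(2) = (8/9) - (-10/729)/(-236/27) = 2827/3186.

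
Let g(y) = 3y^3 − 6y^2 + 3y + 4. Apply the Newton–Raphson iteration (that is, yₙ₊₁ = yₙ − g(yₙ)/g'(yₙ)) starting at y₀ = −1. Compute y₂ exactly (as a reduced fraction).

g'(y) = 9y^2 − 12y + 3.
g(−1) = −8, g'(−1) = 24, so y₁ = (−1) − (−8)/24 = −2/3.
g(−2/3) = −14/9, g'(−2/3) = 15, so y₂ = (−2/3) − (−14/9)/15 = −76/135.

−76/135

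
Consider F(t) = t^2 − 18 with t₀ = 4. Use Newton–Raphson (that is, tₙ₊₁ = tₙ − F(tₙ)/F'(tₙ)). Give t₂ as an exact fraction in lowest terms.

577/136

F'(t) = 2t.
F(4) = −2, F'(4) = 8, so t₁ = 4 − (−2)/8 = 17/4.
F(17/4) = 1/16, F'(17/4) = 17/2, so t₂ = (17/4) − (1/16)/(17/2) = 577/136.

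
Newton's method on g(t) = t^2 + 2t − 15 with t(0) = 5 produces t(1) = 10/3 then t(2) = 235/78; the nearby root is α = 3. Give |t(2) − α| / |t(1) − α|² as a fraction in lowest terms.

3/26

t(1) − α = 10/3 − 3 = 1/3, so |t(1) − α| = 1/3.
t(2) − α = 235/78 − 3 = 1/78, so |t(2) − α| = 1/78.
|t(1) − α|² = 1/9.
Ratio = (1/78) / (1/9) = 3/26.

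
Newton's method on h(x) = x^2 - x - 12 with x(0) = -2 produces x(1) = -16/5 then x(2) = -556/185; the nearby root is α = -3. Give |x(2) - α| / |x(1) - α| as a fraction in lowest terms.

x(1) - α = -16/5 - (-3) = -16/5 + 3 = -1/5, so |x(1) - α| = 1/5.
x(2) - α = -556/185 - (-3) = -556/185 + 3 = -1/185, so |x(2) - α| = 1/185.
Ratio = (1/185) / (1/5) = 1/37.

1/37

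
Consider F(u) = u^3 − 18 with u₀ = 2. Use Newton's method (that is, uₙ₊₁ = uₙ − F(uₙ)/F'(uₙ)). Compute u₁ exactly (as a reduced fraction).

17/6

F'(u) = 3u^2.
F(2) = −10, F'(2) = 12, so u₁ = 2 − (−10)/12 = 17/6.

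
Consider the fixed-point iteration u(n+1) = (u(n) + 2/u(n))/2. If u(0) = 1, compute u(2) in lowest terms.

17/12

u(1) = (1 + 2/1)/2 = 3/2.
u(2) = (3/2 + 2/(3/2))/2 = 17/12.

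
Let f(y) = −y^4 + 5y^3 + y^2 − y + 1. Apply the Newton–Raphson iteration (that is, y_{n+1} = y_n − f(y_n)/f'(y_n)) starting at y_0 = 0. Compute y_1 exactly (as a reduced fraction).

f'(y) = −4y^3 + 15y^2 + 2y − 1.
f(0) = 1, f'(0) = −1, so y_1 = 0 − 1/(−1) = 1.

1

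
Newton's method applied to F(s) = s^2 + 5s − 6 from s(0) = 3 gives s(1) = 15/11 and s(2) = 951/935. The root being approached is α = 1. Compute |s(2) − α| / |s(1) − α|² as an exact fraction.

s(1) − α = 15/11 − 1 = 4/11, so |s(1) − α| = 4/11.
s(2) − α = 951/935 − 1 = 16/935, so |s(2) − α| = 16/935.
|s(1) − α|² = 16/121.
Ratio = (16/935) / (16/121) = 11/85.

11/85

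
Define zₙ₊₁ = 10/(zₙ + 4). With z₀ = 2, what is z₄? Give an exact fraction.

z₁ = 10/(2 + 4) = 5/3.
z₂ = 10/(5/3 + 4) = 30/17.
z₃ = 10/(30/17 + 4) = 85/49.
z₄ = 10/(85/49 + 4) = 490/281.

490/281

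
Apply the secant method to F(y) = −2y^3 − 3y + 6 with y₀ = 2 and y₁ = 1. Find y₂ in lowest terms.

18/17

F(2) = −16, F(1) = 1. y₂ = 1 − 1·(1 − 2)/(1 − (−16)) = 18/17.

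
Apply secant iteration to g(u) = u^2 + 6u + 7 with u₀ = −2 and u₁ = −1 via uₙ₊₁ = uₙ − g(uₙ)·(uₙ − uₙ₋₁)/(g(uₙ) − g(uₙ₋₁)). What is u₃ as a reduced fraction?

−8/5

g(−2) = −1, g(−1) = 2. u₂ = (−1) − 2·((−1) − (−2))/(2 − (−1)) = −5/3.
g(−1) = 2, g(−5/3) = −2/9. u₃ = (−5/3) − (−2/9)·((−5/3) − (−1))/((−2/9) − 2) = −8/5.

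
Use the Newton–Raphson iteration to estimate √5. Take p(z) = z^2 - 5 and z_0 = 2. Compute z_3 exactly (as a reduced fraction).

51841/23184

p'(z) = 2z.
p(2) = -1, p'(2) = 4, so z_1 = 2 - (-1)/4 = 9/4.
p(9/4) = 1/16, p'(9/4) = 9/2, so z_2 = (9/4) - (1/16)/(9/2) = 161/72.
p(161/72) = 1/5184, p'(161/72) = 161/36, so z_3 = (161/72) - (1/5184)/(161/36) = 51841/23184.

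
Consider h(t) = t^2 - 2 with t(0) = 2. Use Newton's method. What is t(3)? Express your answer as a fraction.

h'(t) = 2t.
h(2) = 2, h'(2) = 4, so t(1) = 2 - 2/4 = 3/2.
h(3/2) = 1/4, h'(3/2) = 3, so t(2) = (3/2) - (1/4)/3 = 17/12.
h(17/12) = 1/144, h'(17/12) = 17/6, so t(3) = (17/12) - (1/144)/(17/6) = 577/408.

577/408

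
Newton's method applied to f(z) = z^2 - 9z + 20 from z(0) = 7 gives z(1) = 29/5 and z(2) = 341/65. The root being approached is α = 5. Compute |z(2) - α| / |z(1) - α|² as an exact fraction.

z(1) - α = 29/5 - 5 = 4/5, so |z(1) - α| = 4/5.
z(2) - α = 341/65 - 5 = 16/65, so |z(2) - α| = 16/65.
|z(1) - α|² = 16/25.
Ratio = (16/65) / (16/25) = 5/13.

5/13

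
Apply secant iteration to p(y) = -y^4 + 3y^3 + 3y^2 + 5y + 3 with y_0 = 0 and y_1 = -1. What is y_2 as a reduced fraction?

p(0) = 3, p(-1) = -3. y_2 = (-1) - (-3)·((-1) - 0)/((-3) - 3) = -1/2.

-1/2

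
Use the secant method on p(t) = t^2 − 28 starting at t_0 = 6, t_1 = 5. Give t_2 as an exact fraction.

p(6) = 8, p(5) = −3. t_2 = 5 − (−3)·(5 − 6)/((−3) − 8) = 58/11.

58/11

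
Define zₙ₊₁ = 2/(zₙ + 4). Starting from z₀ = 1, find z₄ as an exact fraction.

z₁ = 2/(1 + 4) = 2/5.
z₂ = 2/(2/5 + 4) = 5/11.
z₃ = 2/(5/11 + 4) = 22/49.
z₄ = 2/(22/49 + 4) = 49/109.

49/109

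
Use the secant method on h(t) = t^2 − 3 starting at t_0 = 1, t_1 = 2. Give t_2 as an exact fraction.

h(1) = −2, h(2) = 1. t_2 = 2 − 1·(2 − 1)/(1 − (−2)) = 5/3.

5/3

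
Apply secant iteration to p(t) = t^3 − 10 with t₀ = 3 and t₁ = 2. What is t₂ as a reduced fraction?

40/19

p(3) = 17, p(2) = −2. t₂ = 2 − (−2)·(2 − 3)/((−2) − 17) = 40/19.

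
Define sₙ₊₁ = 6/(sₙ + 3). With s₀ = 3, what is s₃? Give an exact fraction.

s₁ = 6/(3 + 3) = 1.
s₂ = 6/(1 + 3) = 3/2.
s₃ = 6/(3/2 + 3) = 4/3.

4/3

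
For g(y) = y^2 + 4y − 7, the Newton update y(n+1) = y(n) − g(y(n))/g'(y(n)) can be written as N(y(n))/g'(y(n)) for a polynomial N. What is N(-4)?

23

g'(y) = 2y + 4.
N(y) = y·g'(y) − g(y) = y·(2y + 4) − (y^2 + 4y − 7) = y^2 + 7.
N(-4) = 23.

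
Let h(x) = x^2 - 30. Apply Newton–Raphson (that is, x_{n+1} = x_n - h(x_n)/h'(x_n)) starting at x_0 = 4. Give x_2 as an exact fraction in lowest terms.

1009/184

h'(x) = 2x.
h(4) = -14, h'(4) = 8, so x_1 = 4 - (-14)/8 = 23/4.
h(23/4) = 49/16, h'(23/4) = 23/2, so x_2 = (23/4) - (49/16)/(23/2) = 1009/184.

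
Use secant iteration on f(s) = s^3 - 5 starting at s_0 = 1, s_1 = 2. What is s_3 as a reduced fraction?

f(1) = -4, f(2) = 3. s_2 = 2 - 3·(2 - 1)/(3 - (-4)) = 11/7.
f(2) = 3, f(11/7) = -384/343. s_3 = (11/7) - (-384/343)·((11/7) - 2)/((-384/343) - 3) = 265/157.

265/157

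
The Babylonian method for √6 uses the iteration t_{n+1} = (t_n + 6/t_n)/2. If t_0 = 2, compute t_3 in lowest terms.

4801/1960

t_1 = (2 + 6/2)/2 = 5/2.
t_2 = (5/2 + 6/(5/2))/2 = 49/20.
t_3 = (49/20 + 6/(49/20))/2 = 4801/1960.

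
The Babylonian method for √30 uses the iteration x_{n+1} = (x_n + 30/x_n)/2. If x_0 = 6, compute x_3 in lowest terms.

116161/21208

x_1 = (6 + 30/6)/2 = 11/2.
x_2 = (11/2 + 30/(11/2))/2 = 241/44.
x_3 = (241/44 + 30/(241/44))/2 = 116161/21208.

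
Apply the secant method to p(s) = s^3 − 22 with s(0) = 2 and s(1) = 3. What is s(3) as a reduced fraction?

24946/8917

p(2) = −14, p(3) = 5. s(2) = 3 − 5·(3 − 2)/(5 − (−14)) = 52/19.
p(3) = 5, p(52/19) = −10290/6859. s(3) = (52/19) − (−10290/6859)·((52/19) − 3)/((−10290/6859) − 5) = 24946/8917.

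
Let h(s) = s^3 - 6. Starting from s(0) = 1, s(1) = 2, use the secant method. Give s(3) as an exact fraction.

h(1) = -5, h(2) = 2. s(2) = 2 - 2·(2 - 1)/(2 - (-5)) = 12/7.
h(2) = 2, h(12/7) = -330/343. s(3) = (12/7) - (-330/343)·((12/7) - 2)/((-330/343) - 2) = 459/254.

459/254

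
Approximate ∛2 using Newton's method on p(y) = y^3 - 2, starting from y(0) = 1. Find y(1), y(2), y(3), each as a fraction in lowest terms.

y(1) = 4/3, y(2) = 91/72, y(3) = 1126819/894348

p'(y) = 3y^2.
p(1) = -1, p'(1) = 3, so y(1) = 1 - (-1)/3 = 4/3.
p(4/3) = 10/27, p'(4/3) = 16/3, so y(2) = (4/3) - (10/27)/(16/3) = 91/72.
p(91/72) = 7075/373248, p'(91/72) = 8281/1728, so y(3) = (91/72) - (7075/373248)/(8281/1728) = 1126819/894348.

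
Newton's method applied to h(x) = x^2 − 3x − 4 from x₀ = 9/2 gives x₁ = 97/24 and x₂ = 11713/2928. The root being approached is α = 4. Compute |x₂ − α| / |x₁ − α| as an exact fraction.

x₁ − α = 97/24 − 4 = 1/24, so |x₁ − α| = 1/24.
x₂ − α = 11713/2928 − 4 = 1/2928, so |x₂ − α| = 1/2928.
Ratio = (1/2928) / (1/24) = 1/122.

1/122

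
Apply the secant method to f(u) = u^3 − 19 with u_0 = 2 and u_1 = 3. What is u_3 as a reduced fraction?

22441/8443

f(2) = −11, f(3) = 8. u_2 = 3 − 8·(3 − 2)/(8 − (−11)) = 49/19.
f(3) = 8, f(49/19) = −12672/6859. u_3 = (49/19) − (−12672/6859)·((49/19) − 3)/((−12672/6859) − 8) = 22441/8443.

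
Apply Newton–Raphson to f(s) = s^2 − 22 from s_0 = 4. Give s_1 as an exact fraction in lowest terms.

f'(s) = 2s.
f(4) = −6, f'(4) = 8, so s_1 = 4 − (−6)/8 = 19/4.

19/4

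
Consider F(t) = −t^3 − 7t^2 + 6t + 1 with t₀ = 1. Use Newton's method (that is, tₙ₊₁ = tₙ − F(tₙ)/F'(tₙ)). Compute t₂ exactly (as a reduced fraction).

F'(t) = −3t^2 − 14t + 6.
F(1) = −1, F'(1) = −11, so t₁ = 1 − (−1)/(−11) = 10/11.
F(10/11) = −109/1331, F'(10/11) = −1114/121, so t₂ = (10/11) − (−109/1331)/(−1114/121) = 11031/12254.

11031/12254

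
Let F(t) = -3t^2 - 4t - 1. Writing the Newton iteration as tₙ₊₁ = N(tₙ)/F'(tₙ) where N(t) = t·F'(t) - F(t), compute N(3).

F'(t) = -6t - 4.
N(t) = t·F'(t) - F(t) = t·(-6t - 4) - (-3t^2 - 4t - 1) = -3t^2 + 1.
N(3) = -26.

-26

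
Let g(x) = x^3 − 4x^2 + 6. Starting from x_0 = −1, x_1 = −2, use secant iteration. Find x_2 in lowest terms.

g(−1) = 1, g(−2) = −18. x_2 = (−2) − (−18)·((−2) − (−1))/((−18) − 1) = −20/19.

−20/19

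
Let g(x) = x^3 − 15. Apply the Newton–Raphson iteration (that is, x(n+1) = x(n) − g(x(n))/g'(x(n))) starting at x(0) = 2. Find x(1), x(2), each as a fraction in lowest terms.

x(1) = 31/12, x(2) = 42751/17298

g'(x) = 3x^2.
g(2) = −7, g'(2) = 12, so x(1) = 2 − (−7)/12 = 31/12.
g(31/12) = 3871/1728, g'(31/12) = 961/48, so x(2) = (31/12) − (3871/1728)/(961/48) = 42751/17298.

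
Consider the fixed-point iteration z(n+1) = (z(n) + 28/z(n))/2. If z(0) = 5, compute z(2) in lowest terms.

5609/1060

z(1) = (5 + 28/5)/2 = 53/10.
z(2) = (53/10 + 28/(53/10))/2 = 5609/1060.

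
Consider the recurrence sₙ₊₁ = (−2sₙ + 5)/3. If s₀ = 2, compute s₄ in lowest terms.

s₁ = (−2·2 + 5)/3 = 1/3.
s₂ = (−2·(1/3) + 5)/3 = 13/9.
s₃ = (−2·(13/9) + 5)/3 = 19/27.
s₄ = (−2·(19/27) + 5)/3 = 97/81.

97/81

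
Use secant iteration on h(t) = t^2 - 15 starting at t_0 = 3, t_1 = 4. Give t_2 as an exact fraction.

27/7

h(3) = -6, h(4) = 1. t_2 = 4 - 1·(4 - 3)/(1 - (-6)) = 27/7.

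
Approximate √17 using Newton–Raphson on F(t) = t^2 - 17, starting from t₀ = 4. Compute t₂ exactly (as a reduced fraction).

F'(t) = 2t.
F(4) = -1, F'(4) = 8, so t₁ = 4 - (-1)/8 = 33/8.
F(33/8) = 1/64, F'(33/8) = 33/4, so t₂ = (33/8) - (1/64)/(33/4) = 2177/528.

2177/528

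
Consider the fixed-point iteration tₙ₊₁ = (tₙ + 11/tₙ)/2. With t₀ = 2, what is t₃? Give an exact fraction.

t₁ = (2 + 11/2)/2 = 15/4.
t₂ = (15/4 + 11/(15/4))/2 = 401/120.
t₃ = (401/120 + 11/(401/120))/2 = 319201/96240.

319201/96240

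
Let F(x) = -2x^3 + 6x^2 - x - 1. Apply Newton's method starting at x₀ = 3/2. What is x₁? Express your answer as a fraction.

F'(x) = -6x^2 + 12x - 1.
F(3/2) = 17/4, F'(3/2) = 7/2, so x₁ = (3/2) - (17/4)/(7/2) = 2/7.

2/7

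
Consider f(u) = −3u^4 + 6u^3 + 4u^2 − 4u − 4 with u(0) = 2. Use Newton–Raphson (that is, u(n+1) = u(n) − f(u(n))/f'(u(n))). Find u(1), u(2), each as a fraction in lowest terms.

f'(u) = −12u^3 + 18u^2 + 8u − 4.
f(2) = 4, f'(2) = −12, so u(1) = 2 − 4/(−12) = 7/3.
f(7/3) = −115/27, f'(7/3) = −358/9, so u(2) = (7/3) − (−115/27)/(−358/9) = 797/358.

u(1) = 7/3, u(2) = 797/358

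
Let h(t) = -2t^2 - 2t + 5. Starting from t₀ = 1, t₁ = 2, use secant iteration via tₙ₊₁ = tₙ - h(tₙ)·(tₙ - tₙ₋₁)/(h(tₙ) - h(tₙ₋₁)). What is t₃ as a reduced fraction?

h(1) = 1, h(2) = -7. t₂ = 2 - (-7)·(2 - 1)/((-7) - 1) = 9/8.
h(2) = -7, h(9/8) = 7/32. t₃ = (9/8) - (7/32)·((9/8) - 2)/((7/32) - (-7)) = 38/33.

38/33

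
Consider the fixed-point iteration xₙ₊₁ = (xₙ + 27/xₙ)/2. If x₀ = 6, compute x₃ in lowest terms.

x₁ = (6 + 27/6)/2 = 21/4.
x₂ = (21/4 + 27/(21/4))/2 = 291/56.
x₃ = (291/56 + 27/(291/56))/2 = 56451/10864.

56451/10864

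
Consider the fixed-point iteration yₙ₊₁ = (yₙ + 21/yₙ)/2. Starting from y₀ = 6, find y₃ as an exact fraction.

970993/211888

y₁ = (6 + 21/6)/2 = 19/4.
y₂ = (19/4 + 21/(19/4))/2 = 697/152.
y₃ = (697/152 + 21/(697/152))/2 = 970993/211888.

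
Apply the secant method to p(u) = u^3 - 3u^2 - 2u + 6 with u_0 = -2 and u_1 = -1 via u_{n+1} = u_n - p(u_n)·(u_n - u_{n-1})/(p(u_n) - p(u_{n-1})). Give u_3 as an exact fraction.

-627/431

p(-2) = -10, p(-1) = 4. u_2 = (-1) - 4·((-1) - (-2))/(4 - (-10)) = -9/7.
p(-1) = 4, p(-9/7) = 510/343. u_3 = (-9/7) - (510/343)·((-9/7) - (-1))/((510/343) - 4) = -627/431.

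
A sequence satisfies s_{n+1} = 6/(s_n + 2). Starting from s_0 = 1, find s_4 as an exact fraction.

21/13

s_1 = 6/(1 + 2) = 2.
s_2 = 6/(2 + 2) = 3/2.
s_3 = 6/(3/2 + 2) = 12/7.
s_4 = 6/(12/7 + 2) = 21/13.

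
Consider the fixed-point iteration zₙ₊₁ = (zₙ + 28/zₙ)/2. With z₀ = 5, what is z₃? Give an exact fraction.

62921681/11891080

z₁ = (5 + 28/5)/2 = 53/10.
z₂ = (53/10 + 28/(53/10))/2 = 5609/1060.
z₃ = (5609/1060 + 28/(5609/1060))/2 = 62921681/11891080.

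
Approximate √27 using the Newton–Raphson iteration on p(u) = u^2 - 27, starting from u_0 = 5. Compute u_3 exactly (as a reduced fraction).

p'(u) = 2u.
p(5) = -2, p'(5) = 10, so u_1 = 5 - (-2)/10 = 26/5.
p(26/5) = 1/25, p'(26/5) = 52/5, so u_2 = (26/5) - (1/25)/(52/5) = 1351/260.
p(1351/260) = 1/67600, p'(1351/260) = 1351/130, so u_3 = (1351/260) - (1/67600)/(1351/130) = 3650401/702520.

3650401/702520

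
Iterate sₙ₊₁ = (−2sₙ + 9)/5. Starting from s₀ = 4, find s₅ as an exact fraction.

s₁ = (−2·4 + 9)/5 = 1/5.
s₂ = (−2·(1/5) + 9)/5 = 43/25.
s₃ = (−2·(43/25) + 9)/5 = 139/125.
s₄ = (−2·(139/125) + 9)/5 = 847/625.
s₅ = (−2·(847/625) + 9)/5 = 3931/3125.

3931/3125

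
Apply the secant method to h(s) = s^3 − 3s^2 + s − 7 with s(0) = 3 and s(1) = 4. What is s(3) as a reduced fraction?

h(3) = −4, h(4) = 13. s(2) = 4 − 13·(4 − 3)/(13 − (−4)) = 55/17.
h(4) = 13, h(55/17) = −6396/4913. s(3) = (55/17) − (−6396/4913)·((55/17) − 4)/((−6396/4913) − 13) = 17863/5405.

17863/5405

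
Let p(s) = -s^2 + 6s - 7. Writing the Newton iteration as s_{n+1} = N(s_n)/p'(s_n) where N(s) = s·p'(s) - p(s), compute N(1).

6

p'(s) = -2s + 6.
N(s) = s·p'(s) - p(s) = s·(-2s + 6) - (-s^2 + 6s - 7) = -s^2 + 7.
N(1) = 6.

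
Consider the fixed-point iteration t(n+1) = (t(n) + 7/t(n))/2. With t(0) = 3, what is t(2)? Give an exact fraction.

t(1) = (3 + 7/3)/2 = 8/3.
t(2) = (8/3 + 7/(8/3))/2 = 127/48.

127/48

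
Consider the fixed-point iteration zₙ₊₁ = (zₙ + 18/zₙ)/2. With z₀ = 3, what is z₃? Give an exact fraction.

577/136

z₁ = (3 + 18/3)/2 = 9/2.
z₂ = (9/2 + 18/(9/2))/2 = 17/4.
z₃ = (17/4 + 18/(17/4))/2 = 577/136.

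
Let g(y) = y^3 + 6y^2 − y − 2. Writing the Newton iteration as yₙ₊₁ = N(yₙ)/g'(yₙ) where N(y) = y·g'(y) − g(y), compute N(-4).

−30

g'(y) = 3y^2 + 12y − 1.
N(y) = y·g'(y) − g(y) = y·(3y^2 + 12y − 1) − (y^3 + 6y^2 − y − 2) = 2y^3 + 6y^2 + 2.
N(-4) = −30.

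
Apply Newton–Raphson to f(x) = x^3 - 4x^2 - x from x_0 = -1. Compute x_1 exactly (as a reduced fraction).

f'(x) = 3x^2 - 8x - 1.
f(-1) = -4, f'(-1) = 10, so x_1 = (-1) - (-4)/10 = -3/5.

-3/5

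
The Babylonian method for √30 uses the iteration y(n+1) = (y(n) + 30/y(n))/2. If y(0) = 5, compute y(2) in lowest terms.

241/44

y(1) = (5 + 30/5)/2 = 11/2.
y(2) = (11/2 + 30/(11/2))/2 = 241/44.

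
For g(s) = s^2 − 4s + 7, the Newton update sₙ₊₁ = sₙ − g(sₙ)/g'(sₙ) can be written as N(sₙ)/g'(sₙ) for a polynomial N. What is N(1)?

g'(s) = 2s − 4.
N(s) = s·g'(s) − g(s) = s·(2s − 4) − (s^2 − 4s + 7) = s^2 − 7.
N(1) = −6.

−6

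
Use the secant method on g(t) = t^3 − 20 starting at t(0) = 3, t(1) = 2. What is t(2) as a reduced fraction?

50/19

g(3) = 7, g(2) = −12. t(2) = 2 − (−12)·(2 − 3)/((−12) − 7) = 50/19.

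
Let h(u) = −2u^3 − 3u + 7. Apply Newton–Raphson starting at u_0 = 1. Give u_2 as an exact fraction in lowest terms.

h'(u) = −6u^2 − 3.
h(1) = 2, h'(1) = −9, so u_1 = 1 − 2/(−9) = 11/9.
h(11/9) = −232/729, h'(11/9) = −323/27, so u_2 = (11/9) − (−232/729)/(−323/27) = 10427/8721.

10427/8721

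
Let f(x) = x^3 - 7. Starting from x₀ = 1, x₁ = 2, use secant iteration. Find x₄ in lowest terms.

99535299/52030837

f(1) = -6, f(2) = 1. x₂ = 2 - 1·(2 - 1)/(1 - (-6)) = 13/7.
f(2) = 1, f(13/7) = -204/343. x₃ = (13/7) - (-204/343)·((13/7) - 2)/((-204/343) - 1) = 1045/547.
f(13/7) = -204/343, f(1045/547) = -4505136/163667323. x₄ = (1045/547) - (-4505136/163667323)·((1045/547) - (13/7))/((-4505136/163667323) - (-204/343)) = 99535299/52030837.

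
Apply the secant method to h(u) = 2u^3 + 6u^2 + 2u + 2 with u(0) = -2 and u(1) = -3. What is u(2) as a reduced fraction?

h(-2) = 6, h(-3) = -4. u(2) = (-3) - (-4)·((-3) - (-2))/((-4) - 6) = -13/5.

-13/5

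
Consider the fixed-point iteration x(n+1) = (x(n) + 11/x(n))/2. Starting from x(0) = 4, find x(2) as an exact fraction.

1433/432

x(1) = (4 + 11/4)/2 = 27/8.
x(2) = (27/8 + 11/(27/8))/2 = 1433/432.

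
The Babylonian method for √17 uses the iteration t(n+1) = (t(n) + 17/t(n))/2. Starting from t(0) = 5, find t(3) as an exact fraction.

187457/45465

t(1) = (5 + 17/5)/2 = 21/5.
t(2) = (21/5 + 17/(21/5))/2 = 433/105.
t(3) = (433/105 + 17/(433/105))/2 = 187457/45465.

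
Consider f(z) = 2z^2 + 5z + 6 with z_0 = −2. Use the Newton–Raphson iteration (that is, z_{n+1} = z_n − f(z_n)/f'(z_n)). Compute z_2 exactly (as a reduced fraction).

−46/21

f'(z) = 4z + 5.
f(−2) = 4, f'(−2) = −3, so z_1 = (−2) − 4/(−3) = −2/3.
f(−2/3) = 32/9, f'(−2/3) = 7/3, so z_2 = (−2/3) − (32/9)/(7/3) = −46/21.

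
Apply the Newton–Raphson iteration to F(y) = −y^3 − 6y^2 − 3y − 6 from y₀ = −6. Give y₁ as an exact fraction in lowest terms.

F'(y) = −3y^2 − 12y − 3.
F(−6) = 12, F'(−6) = −39, so y₁ = (−6) − 12/(−39) = −74/13.

−74/13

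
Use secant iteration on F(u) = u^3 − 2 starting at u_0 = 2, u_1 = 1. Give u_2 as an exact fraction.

F(2) = 6, F(1) = −1. u_2 = 1 − (−1)·(1 − 2)/((−1) − 6) = 8/7.

8/7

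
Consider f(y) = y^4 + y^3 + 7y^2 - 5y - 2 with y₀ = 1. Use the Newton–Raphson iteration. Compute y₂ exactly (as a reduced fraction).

f'(y) = 4y^3 + 3y^2 + 14y - 5.
f(1) = 2, f'(1) = 16, so y₁ = 1 - 2/16 = 7/8.
f(7/8) = 985/4096, f'(7/8) = 1565/128, so y₂ = (7/8) - (985/4096)/(1565/128) = 8567/10016.

8567/10016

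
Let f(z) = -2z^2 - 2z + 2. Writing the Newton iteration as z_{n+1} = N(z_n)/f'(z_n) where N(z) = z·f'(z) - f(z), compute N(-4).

-34

f'(z) = -4z - 2.
N(z) = z·f'(z) - f(z) = z·(-4z - 2) - (-2z^2 - 2z + 2) = -2z^2 - 2.
N(-4) = -34.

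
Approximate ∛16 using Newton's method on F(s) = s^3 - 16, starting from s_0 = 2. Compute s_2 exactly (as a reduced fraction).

F'(s) = 3s^2.
F(2) = -8, F'(2) = 12, so s_1 = 2 - (-8)/12 = 8/3.
F(8/3) = 80/27, F'(8/3) = 64/3, so s_2 = (8/3) - (80/27)/(64/3) = 91/36.

91/36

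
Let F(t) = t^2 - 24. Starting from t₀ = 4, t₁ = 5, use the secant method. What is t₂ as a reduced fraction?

44/9

F(4) = -8, F(5) = 1. t₂ = 5 - 1·(5 - 4)/(1 - (-8)) = 44/9.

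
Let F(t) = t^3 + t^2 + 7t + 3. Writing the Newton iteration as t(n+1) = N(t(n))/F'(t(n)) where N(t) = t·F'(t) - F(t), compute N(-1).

-4

F'(t) = 3t^2 + 2t + 7.
N(t) = t·F'(t) - F(t) = t·(3t^2 + 2t + 7) - (t^3 + t^2 + 7t + 3) = 2t^3 + t^2 - 3.
N(-1) = -4.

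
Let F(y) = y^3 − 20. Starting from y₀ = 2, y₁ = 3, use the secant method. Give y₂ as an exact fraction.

50/19

F(2) = −12, F(3) = 7. y₂ = 3 − 7·(3 − 2)/(7 − (−12)) = 50/19.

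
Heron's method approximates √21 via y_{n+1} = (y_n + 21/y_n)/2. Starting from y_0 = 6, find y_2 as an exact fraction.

y_1 = (6 + 21/6)/2 = 19/4.
y_2 = (19/4 + 21/(19/4))/2 = 697/152.

697/152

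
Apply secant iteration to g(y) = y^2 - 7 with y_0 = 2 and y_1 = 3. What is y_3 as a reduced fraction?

g(2) = -3, g(3) = 2. y_2 = 3 - 2·(3 - 2)/(2 - (-3)) = 13/5.
g(3) = 2, g(13/5) = -6/25. y_3 = (13/5) - (-6/25)·((13/5) - 3)/((-6/25) - 2) = 37/14.

37/14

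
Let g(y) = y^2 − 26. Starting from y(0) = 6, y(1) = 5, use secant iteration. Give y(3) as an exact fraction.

566/111

g(6) = 10, g(5) = −1. y(2) = 5 − (−1)·(5 − 6)/((−1) − 10) = 56/11.
g(5) = −1, g(56/11) = −10/121. y(3) = (56/11) − (−10/121)·((56/11) − 5)/((−10/121) − (−1)) = 566/111.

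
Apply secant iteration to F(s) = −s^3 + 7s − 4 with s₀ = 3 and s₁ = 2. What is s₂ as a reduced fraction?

13/6

F(3) = −10, F(2) = 2. s₂ = 2 − 2·(2 − 3)/(2 − (−10)) = 13/6.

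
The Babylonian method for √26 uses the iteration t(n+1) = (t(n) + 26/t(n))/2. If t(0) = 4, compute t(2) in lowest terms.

t(1) = (4 + 26/4)/2 = 21/4.
t(2) = (21/4 + 26/(21/4))/2 = 857/168.

857/168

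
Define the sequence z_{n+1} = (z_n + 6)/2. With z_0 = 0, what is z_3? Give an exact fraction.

21/4

z_1 = (0 + 6)/2 = 3.
z_2 = (3 + 6)/2 = 9/2.
z_3 = ((9/2) + 6)/2 = 21/4.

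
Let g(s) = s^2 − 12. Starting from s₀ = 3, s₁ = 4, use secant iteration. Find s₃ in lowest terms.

45/13

g(3) = −3, g(4) = 4. s₂ = 4 − 4·(4 − 3)/(4 − (−3)) = 24/7.
g(4) = 4, g(24/7) = −12/49. s₃ = (24/7) − (−12/49)·((24/7) − 4)/((−12/49) − 4) = 45/13.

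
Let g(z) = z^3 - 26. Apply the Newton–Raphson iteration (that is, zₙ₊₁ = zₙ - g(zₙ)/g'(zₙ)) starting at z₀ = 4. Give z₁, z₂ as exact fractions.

g'(z) = 3z^2.
g(4) = 38, g'(4) = 48, so z₁ = 4 - 38/48 = 77/24.
g(77/24) = 97109/13824, g'(77/24) = 5929/192, so z₂ = (77/24) - (97109/13824)/(5929/192) = 636245/213444.

z₁ = 77/24, z₂ = 636245/213444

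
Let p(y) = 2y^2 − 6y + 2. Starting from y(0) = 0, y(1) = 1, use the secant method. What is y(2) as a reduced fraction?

1/2

p(0) = 2, p(1) = −2. y(2) = 1 − (−2)·(1 − 0)/((−2) − 2) = 1/2.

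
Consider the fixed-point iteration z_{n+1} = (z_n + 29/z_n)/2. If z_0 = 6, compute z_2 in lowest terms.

z_1 = (6 + 29/6)/2 = 65/12.
z_2 = (65/12 + 29/(65/12))/2 = 8401/1560.

8401/1560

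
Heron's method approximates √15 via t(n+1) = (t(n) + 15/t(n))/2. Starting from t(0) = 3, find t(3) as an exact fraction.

1921/496

t(1) = (3 + 15/3)/2 = 4.
t(2) = (4 + 15/4)/2 = 31/8.
t(3) = (31/8 + 15/(31/8))/2 = 1921/496.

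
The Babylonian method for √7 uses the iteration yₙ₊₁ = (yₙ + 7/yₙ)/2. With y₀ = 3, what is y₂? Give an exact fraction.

y₁ = (3 + 7/3)/2 = 8/3.
y₂ = (8/3 + 7/(8/3))/2 = 127/48.

127/48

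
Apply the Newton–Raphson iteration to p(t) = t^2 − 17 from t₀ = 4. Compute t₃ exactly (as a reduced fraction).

9478657/2298912

p'(t) = 2t.
p(4) = −1, p'(4) = 8, so t₁ = 4 − (−1)/8 = 33/8.
p(33/8) = 1/64, p'(33/8) = 33/4, so t₂ = (33/8) − (1/64)/(33/4) = 2177/528.
p(2177/528) = 1/278784, p'(2177/528) = 2177/264, so t₃ = (2177/528) − (1/278784)/(2177/264) = 9478657/2298912.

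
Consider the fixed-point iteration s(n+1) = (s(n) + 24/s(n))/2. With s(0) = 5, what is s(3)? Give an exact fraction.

46099201/9409960

s(1) = (5 + 24/5)/2 = 49/10.
s(2) = (49/10 + 24/(49/10))/2 = 4801/980.
s(3) = (4801/980 + 24/(4801/980))/2 = 46099201/9409960.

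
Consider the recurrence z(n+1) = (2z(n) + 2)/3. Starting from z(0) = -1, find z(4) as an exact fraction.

z(1) = (2·(-1) + 2)/3 = 0.
z(2) = (2·0 + 2)/3 = 2/3.
z(3) = (2·(2/3) + 2)/3 = 10/9.
z(4) = (2·(10/9) + 2)/3 = 38/27.

38/27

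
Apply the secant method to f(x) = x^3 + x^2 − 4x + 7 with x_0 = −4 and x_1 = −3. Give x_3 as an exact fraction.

−35779/11701

f(−4) = −25, f(−3) = 1. x_2 = (−3) − 1·((−3) − (−4))/(1 − (−25)) = −79/26.
f(−3) = 1, f(−79/26) = 5875/17576. x_3 = (−79/26) − (5875/17576)·((−79/26) − (−3))/((5875/17576) − 1) = −35779/11701.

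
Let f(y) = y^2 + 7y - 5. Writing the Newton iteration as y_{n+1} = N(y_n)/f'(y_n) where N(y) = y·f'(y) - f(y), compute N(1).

f'(y) = 2y + 7.
N(y) = y·f'(y) - f(y) = y·(2y + 7) - (y^2 + 7y - 5) = y^2 + 5.
N(1) = 6.

6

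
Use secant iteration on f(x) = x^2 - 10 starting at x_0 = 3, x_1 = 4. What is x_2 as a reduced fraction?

f(3) = -1, f(4) = 6. x_2 = 4 - 6·(4 - 3)/(6 - (-1)) = 22/7.

22/7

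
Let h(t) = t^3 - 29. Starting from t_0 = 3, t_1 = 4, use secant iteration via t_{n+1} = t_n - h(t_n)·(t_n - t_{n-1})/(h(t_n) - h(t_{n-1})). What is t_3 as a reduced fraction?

157673/51397

h(3) = -2, h(4) = 35. t_2 = 4 - 35·(4 - 3)/(35 - (-2)) = 113/37.
h(4) = 35, h(113/37) = -26040/50653. t_3 = (113/37) - (-26040/50653)·((113/37) - 4)/((-26040/50653) - 35) = 157673/51397.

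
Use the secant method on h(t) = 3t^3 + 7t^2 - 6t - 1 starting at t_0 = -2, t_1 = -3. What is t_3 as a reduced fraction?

-24137/8131

h(-2) = 15, h(-3) = -1. t_2 = (-3) - (-1)·((-3) - (-2))/((-1) - 15) = -47/16.
h(-3) = -1, h(-47/16) = 4035/4096. t_3 = (-47/16) - (4035/4096)·((-47/16) - (-3))/((4035/4096) - (-1)) = -24137/8131.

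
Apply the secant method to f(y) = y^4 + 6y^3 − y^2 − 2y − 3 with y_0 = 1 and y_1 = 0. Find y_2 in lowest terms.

3/4

f(1) = 1, f(0) = −3. y_2 = 0 − (−3)·(0 − 1)/((−3) − 1) = 3/4.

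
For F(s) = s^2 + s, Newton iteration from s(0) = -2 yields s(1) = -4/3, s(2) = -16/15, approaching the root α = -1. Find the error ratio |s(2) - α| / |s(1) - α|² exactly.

3/5

s(1) - α = -4/3 - (-1) = -4/3 + 1 = -1/3, so |s(1) - α| = 1/3.
s(2) - α = -16/15 - (-1) = -16/15 + 1 = -1/15, so |s(2) - α| = 1/15.
|s(1) - α|² = 1/9.
Ratio = (1/15) / (1/9) = 3/5.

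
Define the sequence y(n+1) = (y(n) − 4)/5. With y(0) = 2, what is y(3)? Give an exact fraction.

y(1) = (2 − 4)/5 = −2/5.
y(2) = ((−2/5) − 4)/5 = −22/25.
y(3) = ((−22/25) − 4)/5 = −122/125.

−122/125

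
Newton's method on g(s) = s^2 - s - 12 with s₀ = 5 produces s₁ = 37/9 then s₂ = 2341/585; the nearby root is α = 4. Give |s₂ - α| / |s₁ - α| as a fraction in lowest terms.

s₁ - α = 37/9 - 4 = 1/9, so |s₁ - α| = 1/9.
s₂ - α = 2341/585 - 4 = 1/585, so |s₂ - α| = 1/585.
Ratio = (1/585) / (1/9) = 1/65.

1/65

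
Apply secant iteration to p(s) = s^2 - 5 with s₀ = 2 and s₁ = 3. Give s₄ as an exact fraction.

p(2) = -1, p(3) = 4. s₂ = 3 - 4·(3 - 2)/(4 - (-1)) = 11/5.
p(3) = 4, p(11/5) = -4/25. s₃ = (11/5) - (-4/25)·((11/5) - 3)/((-4/25) - 4) = 29/13.
p(11/5) = -4/25, p(29/13) = -4/169. s₄ = (29/13) - (-4/169)·((29/13) - (11/5))/((-4/169) - (-4/25)) = 161/72.

161/72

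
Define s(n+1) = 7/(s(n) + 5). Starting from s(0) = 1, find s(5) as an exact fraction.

9758/8559

s(1) = 7/(1 + 5) = 7/6.
s(2) = 7/(7/6 + 5) = 42/37.
s(3) = 7/(42/37 + 5) = 259/227.
s(4) = 7/(259/227 + 5) = 1589/1394.
s(5) = 7/(1589/1394 + 5) = 9758/8559.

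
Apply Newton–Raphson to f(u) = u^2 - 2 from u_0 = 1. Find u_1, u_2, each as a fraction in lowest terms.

u_1 = 3/2, u_2 = 17/12

f'(u) = 2u.
f(1) = -1, f'(1) = 2, so u_1 = 1 - (-1)/2 = 3/2.
f(3/2) = 1/4, f'(3/2) = 3, so u_2 = (3/2) - (1/4)/3 = 17/12.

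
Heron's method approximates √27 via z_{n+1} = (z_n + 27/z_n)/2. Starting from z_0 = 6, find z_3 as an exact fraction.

56451/10864

z_1 = (6 + 27/6)/2 = 21/4.
z_2 = (21/4 + 27/(21/4))/2 = 291/56.
z_3 = (291/56 + 27/(291/56))/2 = 56451/10864.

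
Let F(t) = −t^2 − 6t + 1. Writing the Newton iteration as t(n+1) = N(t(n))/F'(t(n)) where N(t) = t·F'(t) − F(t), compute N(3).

F'(t) = −2t − 6.
N(t) = t·F'(t) − F(t) = t·(−2t − 6) − (−t^2 − 6t + 1) = −t^2 − 1.
N(3) = −10.

−10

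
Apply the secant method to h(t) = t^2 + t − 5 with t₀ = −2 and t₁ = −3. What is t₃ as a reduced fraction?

h(−2) = −3, h(−3) = 1. t₂ = (−3) − 1·((−3) − (−2))/(1 − (−3)) = −11/4.
h(−3) = 1, h(−11/4) = −3/16. t₃ = (−11/4) − (−3/16)·((−11/4) − (−3))/((−3/16) − 1) = −53/19.

−53/19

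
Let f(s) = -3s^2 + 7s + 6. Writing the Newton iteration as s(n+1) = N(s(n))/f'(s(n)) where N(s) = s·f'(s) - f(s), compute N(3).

f'(s) = -6s + 7.
N(s) = s·f'(s) - f(s) = s·(-6s + 7) - (-3s^2 + 7s + 6) = -3s^2 - 6.
N(3) = -33.

-33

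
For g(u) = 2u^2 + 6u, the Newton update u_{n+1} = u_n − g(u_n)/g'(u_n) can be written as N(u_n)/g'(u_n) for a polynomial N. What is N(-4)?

32

g'(u) = 4u + 6.
N(u) = u·g'(u) − g(u) = u·(4u + 6) − (2u^2 + 6u) = 2u^2.
N(-4) = 32.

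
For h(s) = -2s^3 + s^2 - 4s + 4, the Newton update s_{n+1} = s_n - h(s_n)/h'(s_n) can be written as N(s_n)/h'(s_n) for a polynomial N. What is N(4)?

-244

h'(s) = -6s^2 + 2s - 4.
N(s) = s·h'(s) - h(s) = s·(-6s^2 + 2s - 4) - (-2s^3 + s^2 - 4s + 4) = -4s^3 + s^2 - 4.
N(4) = -244.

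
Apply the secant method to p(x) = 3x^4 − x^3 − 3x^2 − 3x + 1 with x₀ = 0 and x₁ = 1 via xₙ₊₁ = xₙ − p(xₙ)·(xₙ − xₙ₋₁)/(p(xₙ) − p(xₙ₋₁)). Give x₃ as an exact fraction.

23/87

p(0) = 1, p(1) = −3. x₂ = 1 − (−3)·(1 − 0)/((−3) − 1) = 1/4.
p(1) = −3, p(1/4) = 15/256. x₃ = (1/4) − (15/256)·((1/4) − 1)/((15/256) − (−3)) = 23/87.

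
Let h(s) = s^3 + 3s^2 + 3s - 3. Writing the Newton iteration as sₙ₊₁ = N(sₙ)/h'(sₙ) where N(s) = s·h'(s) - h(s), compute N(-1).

h'(s) = 3s^2 + 6s + 3.
N(s) = s·h'(s) - h(s) = s·(3s^2 + 6s + 3) - (s^3 + 3s^2 + 3s - 3) = 2s^3 + 3s^2 + 3.
N(-1) = 4.

4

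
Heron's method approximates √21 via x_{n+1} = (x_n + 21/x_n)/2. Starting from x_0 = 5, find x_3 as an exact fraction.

x_1 = (5 + 21/5)/2 = 23/5.
x_2 = (23/5 + 21/(23/5))/2 = 527/115.
x_3 = (527/115 + 21/(527/115))/2 = 277727/60605.

277727/60605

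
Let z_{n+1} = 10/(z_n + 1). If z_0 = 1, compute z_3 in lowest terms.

z_1 = 10/(1 + 1) = 5.
z_2 = 10/(5 + 1) = 5/3.
z_3 = 10/(5/3 + 1) = 15/4.

15/4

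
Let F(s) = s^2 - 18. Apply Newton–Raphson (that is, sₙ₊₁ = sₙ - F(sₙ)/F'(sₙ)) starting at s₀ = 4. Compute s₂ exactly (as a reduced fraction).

F'(s) = 2s.
F(4) = -2, F'(4) = 8, so s₁ = 4 - (-2)/8 = 17/4.
F(17/4) = 1/16, F'(17/4) = 17/2, so s₂ = (17/4) - (1/16)/(17/2) = 577/136.

577/136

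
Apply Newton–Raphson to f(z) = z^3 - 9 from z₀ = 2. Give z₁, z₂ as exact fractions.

z₁ = 25/12, z₂ = 23401/11250

f'(z) = 3z^2.
f(2) = -1, f'(2) = 12, so z₁ = 2 - (-1)/12 = 25/12.
f(25/12) = 73/1728, f'(25/12) = 625/48, so z₂ = (25/12) - (73/1728)/(625/48) = 23401/11250.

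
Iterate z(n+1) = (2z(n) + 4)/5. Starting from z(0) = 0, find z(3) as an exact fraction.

156/125

z(1) = (2·0 + 4)/5 = 4/5.
z(2) = (2·(4/5) + 4)/5 = 28/25.
z(3) = (2·(28/25) + 4)/5 = 156/125.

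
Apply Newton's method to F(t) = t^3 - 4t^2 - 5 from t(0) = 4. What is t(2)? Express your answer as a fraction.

F'(t) = 3t^2 - 8t.
F(4) = -5, F'(4) = 16, so t(1) = 4 - (-5)/16 = 69/16.
F(69/16) = 3325/4096, F'(69/16) = 5451/256, so t(2) = (69/16) - (3325/4096)/(5451/256) = 186397/43608.

186397/43608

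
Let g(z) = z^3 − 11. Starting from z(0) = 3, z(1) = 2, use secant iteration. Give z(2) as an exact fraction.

g(3) = 16, g(2) = −3. z(2) = 2 − (−3)·(2 − 3)/((−3) − 16) = 41/19.

41/19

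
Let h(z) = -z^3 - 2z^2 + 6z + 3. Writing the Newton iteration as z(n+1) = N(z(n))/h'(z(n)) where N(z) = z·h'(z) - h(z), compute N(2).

-27

h'(z) = -3z^2 - 4z + 6.
N(z) = z·h'(z) - h(z) = z·(-3z^2 - 4z + 6) - (-z^3 - 2z^2 + 6z + 3) = -2z^3 - 2z^2 - 3.
N(2) = -27.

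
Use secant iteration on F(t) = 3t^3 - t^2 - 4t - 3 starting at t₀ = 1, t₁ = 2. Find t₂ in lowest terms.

F(1) = -5, F(2) = 9. t₂ = 2 - 9·(2 - 1)/(9 - (-5)) = 19/14.

19/14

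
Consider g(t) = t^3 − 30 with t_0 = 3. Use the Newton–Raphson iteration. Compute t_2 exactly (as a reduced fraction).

g'(t) = 3t^2.
g(3) = −3, g'(3) = 27, so t_1 = 3 − (−3)/27 = 28/9.
g(28/9) = 82/729, g'(28/9) = 784/27, so t_2 = (28/9) − (82/729)/(784/27) = 32887/10584.

32887/10584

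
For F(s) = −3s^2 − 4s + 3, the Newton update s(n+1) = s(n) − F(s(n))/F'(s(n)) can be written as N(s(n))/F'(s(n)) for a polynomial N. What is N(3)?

−30

F'(s) = −6s − 4.
N(s) = s·F'(s) − F(s) = s·(−6s − 4) − (−3s^2 − 4s + 3) = −3s^2 − 3.
N(3) = −30.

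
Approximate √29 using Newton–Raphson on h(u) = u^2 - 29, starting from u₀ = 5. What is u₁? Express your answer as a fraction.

27/5

h'(u) = 2u.
h(5) = -4, h'(5) = 10, so u₁ = 5 - (-4)/10 = 27/5.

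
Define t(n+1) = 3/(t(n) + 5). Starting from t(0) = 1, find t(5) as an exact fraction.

t(1) = 3/(1 + 5) = 1/2.
t(2) = 3/(1/2 + 5) = 6/11.
t(3) = 3/(6/11 + 5) = 33/61.
t(4) = 3/(33/61 + 5) = 183/338.
t(5) = 3/(183/338 + 5) = 1014/1873.

1014/1873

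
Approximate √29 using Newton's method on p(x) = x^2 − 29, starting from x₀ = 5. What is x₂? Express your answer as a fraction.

p'(x) = 2x.
p(5) = −4, p'(5) = 10, so x₁ = 5 − (−4)/10 = 27/5.
p(27/5) = 4/25, p'(27/5) = 54/5, so x₂ = (27/5) − (4/25)/(54/5) = 727/135.

727/135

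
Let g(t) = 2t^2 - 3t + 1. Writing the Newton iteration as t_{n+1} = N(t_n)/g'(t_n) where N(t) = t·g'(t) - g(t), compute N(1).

g'(t) = 4t - 3.
N(t) = t·g'(t) - g(t) = t·(4t - 3) - (2t^2 - 3t + 1) = 2t^2 - 1.
N(1) = 1.

1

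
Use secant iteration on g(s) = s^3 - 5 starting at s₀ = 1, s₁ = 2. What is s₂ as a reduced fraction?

11/7

g(1) = -4, g(2) = 3. s₂ = 2 - 3·(2 - 1)/(3 - (-4)) = 11/7.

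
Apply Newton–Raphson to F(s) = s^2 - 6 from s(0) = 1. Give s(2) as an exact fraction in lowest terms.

F'(s) = 2s.
F(1) = -5, F'(1) = 2, so s(1) = 1 - (-5)/2 = 7/2.
F(7/2) = 25/4, F'(7/2) = 7, so s(2) = (7/2) - (25/4)/7 = 73/28.

73/28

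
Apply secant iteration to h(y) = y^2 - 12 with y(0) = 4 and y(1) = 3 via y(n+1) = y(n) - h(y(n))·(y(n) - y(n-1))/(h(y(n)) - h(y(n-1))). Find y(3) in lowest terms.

h(4) = 4, h(3) = -3. y(2) = 3 - (-3)·(3 - 4)/((-3) - 4) = 24/7.
h(3) = -3, h(24/7) = -12/49. y(3) = (24/7) - (-12/49)·((24/7) - 3)/((-12/49) - (-3)) = 52/15.

52/15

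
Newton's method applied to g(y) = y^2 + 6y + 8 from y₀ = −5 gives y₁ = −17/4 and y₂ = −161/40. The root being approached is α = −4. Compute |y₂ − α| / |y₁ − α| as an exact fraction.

1/10

y₁ − α = −17/4 − (−4) = −17/4 + 4 = −1/4, so |y₁ − α| = 1/4.
y₂ − α = −161/40 − (−4) = −161/40 + 4 = −1/40, so |y₂ − α| = 1/40.
Ratio = (1/40) / (1/4) = 1/10.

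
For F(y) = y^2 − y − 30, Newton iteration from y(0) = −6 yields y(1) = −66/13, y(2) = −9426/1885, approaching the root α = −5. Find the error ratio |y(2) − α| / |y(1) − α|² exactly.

y(1) − α = −66/13 − (−5) = −66/13 + 5 = −1/13, so |y(1) − α| = 1/13.
y(2) − α = −9426/1885 − (−5) = −9426/1885 + 5 = −1/1885, so |y(2) − α| = 1/1885.
|y(1) − α|² = 1/169.
Ratio = (1/1885) / (1/169) = 13/145.

13/145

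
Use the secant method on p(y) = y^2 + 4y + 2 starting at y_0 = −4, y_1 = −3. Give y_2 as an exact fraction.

−10/3

p(−4) = 2, p(−3) = −1. y_2 = (−3) − (−1)·((−3) − (−4))/((−1) − 2) = −10/3.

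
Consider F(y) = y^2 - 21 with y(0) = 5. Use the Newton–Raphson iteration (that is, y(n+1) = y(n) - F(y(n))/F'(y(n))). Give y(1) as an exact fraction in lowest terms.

F'(y) = 2y.
F(5) = 4, F'(5) = 10, so y(1) = 5 - 4/10 = 23/5.

23/5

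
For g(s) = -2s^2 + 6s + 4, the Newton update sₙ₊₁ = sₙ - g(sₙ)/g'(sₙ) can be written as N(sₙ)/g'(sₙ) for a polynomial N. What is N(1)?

g'(s) = -4s + 6.
N(s) = s·g'(s) - g(s) = s·(-4s + 6) - (-2s^2 + 6s + 4) = -2s^2 - 4.
N(1) = -6.

-6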